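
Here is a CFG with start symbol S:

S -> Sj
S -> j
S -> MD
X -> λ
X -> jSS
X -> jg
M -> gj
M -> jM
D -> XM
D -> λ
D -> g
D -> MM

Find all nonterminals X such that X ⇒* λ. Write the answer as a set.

{D, X}

Directly nullable (have an ε-rule): {D, X}.
Not nullable: M, S — each has a terminal in every rule's right-hand side or depends on a non-nullable symbol.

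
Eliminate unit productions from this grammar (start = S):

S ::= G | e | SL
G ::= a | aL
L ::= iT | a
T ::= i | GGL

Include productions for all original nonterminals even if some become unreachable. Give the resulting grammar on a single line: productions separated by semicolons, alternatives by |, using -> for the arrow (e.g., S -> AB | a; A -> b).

S -> a | e | SL | aL; G -> a | aL; L -> a | iT; T -> i | GGL

Unit productions: S->G.
Unit pairs (A ⇒* B via units): (S,G).
S: inherits non-unit rules of {G, S} → SL | a | aL | e.
G: inherits non-unit rules of {G} → a | aL.
L: inherits non-unit rules of {L} → a | iT.
T: inherits non-unit rules of {T} → GGL | i.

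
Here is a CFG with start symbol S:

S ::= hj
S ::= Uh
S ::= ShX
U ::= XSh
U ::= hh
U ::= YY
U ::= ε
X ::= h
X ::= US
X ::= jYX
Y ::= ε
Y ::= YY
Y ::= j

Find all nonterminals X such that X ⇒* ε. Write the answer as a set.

Directly nullable (have an ε-rule): {U, Y}.
Not nullable: S, X — each has a terminal in every rule's right-hand side or depends on a non-nullable symbol.

{U, Y}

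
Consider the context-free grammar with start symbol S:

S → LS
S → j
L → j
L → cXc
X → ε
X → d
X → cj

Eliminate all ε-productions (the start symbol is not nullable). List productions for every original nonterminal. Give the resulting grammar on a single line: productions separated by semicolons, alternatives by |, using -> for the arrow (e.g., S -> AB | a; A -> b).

Nullable set: {X}.
L -> cXc: X nullable, giving cXc | cc.
Drop X -> ε.
Unchanged (no nullable symbols): S -> LS; S -> j; L -> j; X -> cj; X -> d.

S -> j | LS; L -> j | cc | cXc; X -> d | cj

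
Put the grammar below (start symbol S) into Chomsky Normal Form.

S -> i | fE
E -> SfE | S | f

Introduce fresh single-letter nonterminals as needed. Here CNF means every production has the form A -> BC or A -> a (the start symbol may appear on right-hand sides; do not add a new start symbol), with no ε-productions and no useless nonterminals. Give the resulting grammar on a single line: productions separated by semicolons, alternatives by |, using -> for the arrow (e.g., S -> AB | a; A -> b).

S -> i | AE; A -> f; B -> AE; E -> f | i | AE | SB

No ε-productions.
After unit-elimination: S -> i | fE; E -> f | i | fE | SfE.
TERM: introduce A -> f and substitute in every rule of length ≥2.
BIN: E -> SAE becomes E -> SB, B -> AE.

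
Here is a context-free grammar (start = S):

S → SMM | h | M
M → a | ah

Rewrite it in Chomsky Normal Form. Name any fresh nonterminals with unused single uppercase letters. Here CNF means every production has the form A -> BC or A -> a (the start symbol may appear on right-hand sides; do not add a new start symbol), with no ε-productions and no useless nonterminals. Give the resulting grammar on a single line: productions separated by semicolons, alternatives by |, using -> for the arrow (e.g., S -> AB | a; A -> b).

No ε-productions.
After unit-elimination: S -> a | h | ah | SMM; M -> a | ah.
TERM: introduce A -> a, B -> h and substitute in every rule of length ≥2.
BIN: S -> SMM becomes S -> SC, C -> MM.

S -> a | h | AB | SC; A -> a; B -> h; C -> MM; M -> a | AB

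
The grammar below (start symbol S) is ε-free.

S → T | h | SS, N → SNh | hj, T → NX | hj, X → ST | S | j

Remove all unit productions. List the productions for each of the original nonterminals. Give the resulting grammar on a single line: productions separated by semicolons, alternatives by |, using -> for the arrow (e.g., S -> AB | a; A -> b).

S -> h | NX | SS | hj; N -> hj | SNh; T -> NX | hj; X -> h | j | NX | SS | ST | hj

Unit productions: S->T, X->S.
Unit pairs (A ⇒* B via units): (S,T), (X,S), (X,T).
S: inherits non-unit rules of {S, T} → NX | SS | h | hj.
N: inherits non-unit rules of {N} → SNh | hj.
T: inherits non-unit rules of {T} → NX | hj.
X: inherits non-unit rules of {S, T, X} → NX | SS | ST | h | hj | j.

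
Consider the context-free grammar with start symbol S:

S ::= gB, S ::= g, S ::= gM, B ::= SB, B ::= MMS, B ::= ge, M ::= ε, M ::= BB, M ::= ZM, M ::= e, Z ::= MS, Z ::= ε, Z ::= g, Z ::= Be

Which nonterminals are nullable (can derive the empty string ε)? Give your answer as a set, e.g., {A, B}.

Directly nullable (have an ε-rule): {M, Z}.
Not nullable: B, S — each has a terminal in every rule's right-hand side or depends on a non-nullable symbol.

{M, Z}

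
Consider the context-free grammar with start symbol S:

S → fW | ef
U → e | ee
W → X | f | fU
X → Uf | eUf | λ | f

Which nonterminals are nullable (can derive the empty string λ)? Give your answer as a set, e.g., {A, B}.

Directly nullable (have an ε-rule): {X}.
W is nullable via W -> X (every symbol on the right is already known nullable).
Not nullable: S, U — each has a terminal in every rule's right-hand side or depends on a non-nullable symbol.

{W, X}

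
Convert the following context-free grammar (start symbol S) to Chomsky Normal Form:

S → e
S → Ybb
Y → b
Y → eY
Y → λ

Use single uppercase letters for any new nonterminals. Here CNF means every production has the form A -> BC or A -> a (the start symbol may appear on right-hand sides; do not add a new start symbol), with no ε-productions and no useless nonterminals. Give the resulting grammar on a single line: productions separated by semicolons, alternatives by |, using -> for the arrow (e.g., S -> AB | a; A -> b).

S -> e | AA | YC; A -> b; B -> e; C -> AA; Y -> b | e | BY

Nullable: {Y}; after ε-elimination: S -> e | bb | Ybb; Y -> b | e | eY.
No unit productions to eliminate.
TERM: introduce A -> b, B -> e and substitute in every rule of length ≥2.
BIN: S -> YAA becomes S -> YC, C -> AA.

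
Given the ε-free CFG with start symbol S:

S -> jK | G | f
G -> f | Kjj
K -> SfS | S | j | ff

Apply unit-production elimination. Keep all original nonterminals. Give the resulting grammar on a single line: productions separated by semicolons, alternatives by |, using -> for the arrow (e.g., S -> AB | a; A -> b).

S -> f | jK | Kjj; G -> f | Kjj; K -> f | j | ff | jK | Kjj | SfS

Unit productions: K->S, S->G.
Unit pairs (A ⇒* B via units): (K,G), (K,S), (S,G).
S: inherits non-unit rules of {G, S} → Kjj | f | jK.
G: inherits non-unit rules of {G} → Kjj | f.
K: inherits non-unit rules of {G, K, S} → Kjj | SfS | f | ff | j | jK.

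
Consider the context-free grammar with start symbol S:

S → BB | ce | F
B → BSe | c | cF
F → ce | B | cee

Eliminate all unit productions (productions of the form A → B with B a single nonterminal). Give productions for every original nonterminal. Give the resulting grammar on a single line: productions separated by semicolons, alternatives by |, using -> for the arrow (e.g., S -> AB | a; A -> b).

Unit productions: F->B, S->F.
Unit pairs (A ⇒* B via units): (F,B), (S,B), (S,F).
S: inherits non-unit rules of {B, F, S} → BB | BSe | c | cF | ce | cee.
B: inherits non-unit rules of {B} → BSe | c | cF.
F: inherits non-unit rules of {B, F} → BSe | c | cF | ce | cee.

S -> c | BB | cF | ce | BSe | cee; B -> c | cF | BSe; F -> c | cF | ce | BSe | cee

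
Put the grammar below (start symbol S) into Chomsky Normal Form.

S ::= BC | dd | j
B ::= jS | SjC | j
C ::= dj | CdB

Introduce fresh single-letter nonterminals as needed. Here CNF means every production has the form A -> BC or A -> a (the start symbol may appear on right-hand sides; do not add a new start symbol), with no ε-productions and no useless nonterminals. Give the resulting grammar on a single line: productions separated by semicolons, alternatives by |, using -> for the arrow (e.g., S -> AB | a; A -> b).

S -> j | BC | DD; A -> j; B -> j | AS | SE; C -> CF | DA; D -> d; E -> AC; F -> DB

No ε-productions.
No unit productions to eliminate.
TERM: introduce D -> d, A -> j and substitute in every rule of length ≥2.
BIN: B -> SAC becomes B -> SE, E -> AC; C -> CDB becomes C -> CF, F -> DB.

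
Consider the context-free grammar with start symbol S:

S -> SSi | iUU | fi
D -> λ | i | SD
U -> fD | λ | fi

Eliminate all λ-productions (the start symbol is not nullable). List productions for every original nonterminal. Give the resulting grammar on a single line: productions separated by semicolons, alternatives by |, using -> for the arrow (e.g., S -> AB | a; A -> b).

S -> i | fi | iU | SSi | iUU; D -> S | i | SD; U -> f | fD | fi

Nullable set: {D, U}.
S -> iUU: U, U nullable, giving i | iU | iUU.
Drop D -> λ.
D -> SD: D nullable, giving S | SD.
Drop U -> λ.
U -> fD: D nullable, giving f | fD.
Unchanged (no nullable symbols): S -> SSi; S -> fi; D -> i; U -> fi.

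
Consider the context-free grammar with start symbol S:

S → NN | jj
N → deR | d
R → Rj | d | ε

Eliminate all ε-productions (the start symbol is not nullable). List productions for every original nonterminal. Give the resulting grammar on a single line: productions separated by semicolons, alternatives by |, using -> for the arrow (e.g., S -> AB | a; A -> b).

S -> NN | jj; N -> d | de | deR; R -> d | j | Rj

Nullable set: {R}.
N -> deR: R nullable, giving de | deR.
Drop R -> ε.
R -> Rj: R nullable, giving Rj | j.
Unchanged (no nullable symbols): S -> NN; S -> jj; N -> d; R -> d.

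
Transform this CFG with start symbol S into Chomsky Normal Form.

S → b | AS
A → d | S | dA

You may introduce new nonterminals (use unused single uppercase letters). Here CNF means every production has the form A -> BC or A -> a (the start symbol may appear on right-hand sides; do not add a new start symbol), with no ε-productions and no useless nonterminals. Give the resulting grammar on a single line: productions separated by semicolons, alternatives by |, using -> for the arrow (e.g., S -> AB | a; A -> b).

S -> b | AS; A -> b | d | AS | BA; B -> d

No ε-productions.
After unit-elimination: S -> b | AS; A -> b | d | AS | dA.
TERM: introduce B -> d and substitute in every rule of length ≥2.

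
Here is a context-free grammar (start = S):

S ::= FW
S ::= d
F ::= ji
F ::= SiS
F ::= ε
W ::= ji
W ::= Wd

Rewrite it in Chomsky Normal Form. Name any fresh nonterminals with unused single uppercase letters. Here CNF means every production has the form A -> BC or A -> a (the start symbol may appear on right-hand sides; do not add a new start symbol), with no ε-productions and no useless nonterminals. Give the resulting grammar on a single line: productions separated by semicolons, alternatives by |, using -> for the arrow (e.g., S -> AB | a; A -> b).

S -> d | BA | FW | WC; A -> i; B -> j; C -> d; D -> AS; F -> BA | SD; W -> BA | WC

Nullable: {F}; after ε-elimination: S -> W | d | FW; F -> ji | SiS; W -> Wd | ji.
After unit-elimination: S -> d | FW | Wd | ji; F -> ji | SiS; W -> Wd | ji.
TERM: introduce C -> d, A -> i, B -> j and substitute in every rule of length ≥2.
BIN: F -> SAS becomes F -> SD, D -> AS.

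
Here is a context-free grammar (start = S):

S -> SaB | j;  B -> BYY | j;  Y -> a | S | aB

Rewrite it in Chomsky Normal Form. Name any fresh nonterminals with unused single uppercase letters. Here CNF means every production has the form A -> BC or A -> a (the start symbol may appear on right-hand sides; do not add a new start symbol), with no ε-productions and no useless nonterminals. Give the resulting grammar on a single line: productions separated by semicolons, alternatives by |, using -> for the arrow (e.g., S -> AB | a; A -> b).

S -> j | SD; A -> a; B -> j | BC; C -> YY; D -> AB; E -> AB; Y -> a | j | AB | SE

No ε-productions.
After unit-elimination: S -> j | SaB; B -> j | BYY; Y -> a | j | aB | SaB.
TERM: introduce A -> a and substitute in every rule of length ≥2.
BIN: B -> BYY becomes B -> BC, C -> YY; S -> SAB becomes S -> SD, D -> AB; Y -> SAB becomes Y -> SE, E -> AB.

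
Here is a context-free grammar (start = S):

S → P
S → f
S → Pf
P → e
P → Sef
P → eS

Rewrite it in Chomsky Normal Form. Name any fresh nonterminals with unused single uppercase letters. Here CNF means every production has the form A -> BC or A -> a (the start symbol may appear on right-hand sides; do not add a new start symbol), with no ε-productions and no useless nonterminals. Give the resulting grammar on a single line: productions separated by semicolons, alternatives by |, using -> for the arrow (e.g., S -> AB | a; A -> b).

No ε-productions.
After unit-elimination: S -> e | f | Pf | eS | Sef; P -> e | eS | Sef.
TERM: introduce A -> e, B -> f and substitute in every rule of length ≥2.
BIN: P -> SAB becomes P -> SC, C -> AB; S -> SAB becomes S -> SD, D -> AB.

S -> e | f | AS | PB | SD; A -> e; B -> f; C -> AB; D -> AB; P -> e | AS | SC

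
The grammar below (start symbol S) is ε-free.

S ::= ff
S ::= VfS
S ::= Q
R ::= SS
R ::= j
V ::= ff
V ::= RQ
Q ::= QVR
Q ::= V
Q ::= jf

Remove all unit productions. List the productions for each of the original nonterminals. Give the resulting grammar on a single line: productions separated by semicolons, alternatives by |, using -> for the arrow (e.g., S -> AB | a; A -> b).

Unit productions: Q->V, S->Q.
Unit pairs (A ⇒* B via units): (Q,V), (S,Q), (S,V).
S: inherits non-unit rules of {Q, S, V} → QVR | RQ | VfS | ff | jf.
Q: inherits non-unit rules of {Q, V} → QVR | RQ | ff | jf.
R: inherits non-unit rules of {R} → SS | j.
V: inherits non-unit rules of {V} → RQ | ff.

S -> RQ | ff | jf | QVR | VfS; Q -> RQ | ff | jf | QVR; R -> j | SS; V -> RQ | ff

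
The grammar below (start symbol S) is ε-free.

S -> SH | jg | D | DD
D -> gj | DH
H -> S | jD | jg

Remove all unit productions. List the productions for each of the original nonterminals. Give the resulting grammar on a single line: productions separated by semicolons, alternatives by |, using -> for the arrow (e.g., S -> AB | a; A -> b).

S -> DD | DH | SH | gj | jg; D -> DH | gj; H -> DD | DH | SH | gj | jD | jg

Unit productions: H->S, S->D.
Unit pairs (A ⇒* B via units): (H,D), (H,S), (S,D).
S: inherits non-unit rules of {D, S} → DD | DH | SH | gj | jg.
D: inherits non-unit rules of {D} → DH | gj.
H: inherits non-unit rules of {D, H, S} → DD | DH | SH | gj | jD | jg.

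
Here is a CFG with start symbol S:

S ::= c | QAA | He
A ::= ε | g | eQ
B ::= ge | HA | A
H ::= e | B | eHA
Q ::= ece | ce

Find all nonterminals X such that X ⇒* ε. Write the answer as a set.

Directly nullable (have an ε-rule): {A}.
B is nullable via B -> A (every symbol on the right is already known nullable).
H is nullable via H -> B (every symbol on the right is already known nullable).
Not nullable: Q, S — each has a terminal in every rule's right-hand side or depends on a non-nullable symbol.

{A, B, H}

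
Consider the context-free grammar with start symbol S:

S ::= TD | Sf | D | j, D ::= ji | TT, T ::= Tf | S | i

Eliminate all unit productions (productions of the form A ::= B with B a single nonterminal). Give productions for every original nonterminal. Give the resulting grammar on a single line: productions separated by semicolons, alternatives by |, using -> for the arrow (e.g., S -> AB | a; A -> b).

Unit productions: S->D, T->S.
Unit pairs (A ⇒* B via units): (S,D), (T,D), (T,S).
S: inherits non-unit rules of {D, S} → Sf | TD | TT | j | ji.
D: inherits non-unit rules of {D} → TT | ji.
T: inherits non-unit rules of {D, S, T} → Sf | TD | TT | Tf | i | j | ji.

S -> j | Sf | TD | TT | ji; D -> TT | ji; T -> i | j | Sf | TD | TT | Tf | ji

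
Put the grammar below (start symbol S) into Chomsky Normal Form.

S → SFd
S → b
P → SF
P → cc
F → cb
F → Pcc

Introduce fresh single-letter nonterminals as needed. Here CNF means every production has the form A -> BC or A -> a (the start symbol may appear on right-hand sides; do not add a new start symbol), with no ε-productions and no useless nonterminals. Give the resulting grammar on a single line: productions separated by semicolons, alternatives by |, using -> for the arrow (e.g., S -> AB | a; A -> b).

S -> b | SE; A -> c; B -> b; C -> d; D -> AA; E -> FC; F -> AB | PD; P -> AA | SF

No ε-productions.
No unit productions to eliminate.
TERM: introduce B -> b, A -> c, C -> d and substitute in every rule of length ≥2.
BIN: F -> PAA becomes F -> PD, D -> AA; S -> SFC becomes S -> SE, E -> FC.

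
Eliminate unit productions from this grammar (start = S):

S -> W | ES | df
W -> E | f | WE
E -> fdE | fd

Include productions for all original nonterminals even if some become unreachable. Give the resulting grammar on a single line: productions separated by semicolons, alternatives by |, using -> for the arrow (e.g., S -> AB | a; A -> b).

Unit productions: S->W, W->E.
Unit pairs (A ⇒* B via units): (S,E), (S,W), (W,E).
S: inherits non-unit rules of {E, S, W} → ES | WE | df | f | fd | fdE.
E: inherits non-unit rules of {E} → fd | fdE.
W: inherits non-unit rules of {E, W} → WE | f | fd | fdE.

S -> f | ES | WE | df | fd | fdE; E -> fd | fdE; W -> f | WE | fd | fdE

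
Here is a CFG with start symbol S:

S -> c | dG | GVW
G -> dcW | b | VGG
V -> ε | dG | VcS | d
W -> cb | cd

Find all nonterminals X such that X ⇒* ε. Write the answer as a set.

{V}

Directly nullable (have an ε-rule): {V}.
Not nullable: G, S, W — each has a terminal in every rule's right-hand side or depends on a non-nullable symbol.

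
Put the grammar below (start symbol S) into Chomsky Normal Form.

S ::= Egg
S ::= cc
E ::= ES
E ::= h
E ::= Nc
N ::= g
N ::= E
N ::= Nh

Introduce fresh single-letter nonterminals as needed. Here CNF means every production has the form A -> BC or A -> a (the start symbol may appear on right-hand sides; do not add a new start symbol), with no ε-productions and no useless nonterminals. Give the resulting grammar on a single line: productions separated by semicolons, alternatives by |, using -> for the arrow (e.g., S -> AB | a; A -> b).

No ε-productions.
After unit-elimination: S -> cc | Egg; E -> h | ES | Nc; N -> g | h | ES | Nc | Nh.
TERM: introduce A -> c, C -> g, B -> h and substitute in every rule of length ≥2.
BIN: S -> ECC becomes S -> ED, D -> CC.

S -> AA | ED; A -> c; B -> h; C -> g; D -> CC; E -> h | ES | NA; N -> g | h | ES | NA | NB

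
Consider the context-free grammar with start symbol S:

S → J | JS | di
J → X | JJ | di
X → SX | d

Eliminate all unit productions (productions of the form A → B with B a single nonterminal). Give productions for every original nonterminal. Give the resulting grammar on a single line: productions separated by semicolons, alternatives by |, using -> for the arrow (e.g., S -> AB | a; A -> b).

Unit productions: J->X, S->J.
Unit pairs (A ⇒* B via units): (J,X), (S,J), (S,X).
S: inherits non-unit rules of {J, S, X} → JJ | JS | SX | d | di.
J: inherits non-unit rules of {J, X} → JJ | SX | d | di.
X: inherits non-unit rules of {X} → SX | d.

S -> d | JJ | JS | SX | di; J -> d | JJ | SX | di; X -> d | SX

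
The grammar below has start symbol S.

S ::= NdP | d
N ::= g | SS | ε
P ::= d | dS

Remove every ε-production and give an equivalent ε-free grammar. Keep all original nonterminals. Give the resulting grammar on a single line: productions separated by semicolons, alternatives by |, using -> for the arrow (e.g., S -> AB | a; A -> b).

S -> d | dP | NdP; N -> g | SS; P -> d | dS

Nullable set: {N}.
S -> NdP: N nullable, giving NdP | dP.
Drop N -> ε.
Unchanged (no nullable symbols): S -> d; N -> SS; N -> g; P -> d; P -> dS.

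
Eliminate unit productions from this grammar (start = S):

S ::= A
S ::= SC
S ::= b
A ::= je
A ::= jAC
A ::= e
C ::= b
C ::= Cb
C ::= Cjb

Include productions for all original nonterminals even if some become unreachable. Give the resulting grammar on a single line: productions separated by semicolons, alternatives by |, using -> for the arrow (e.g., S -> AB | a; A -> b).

S -> b | e | SC | je | jAC; A -> e | je | jAC; C -> b | Cb | Cjb

Unit productions: S->A.
Unit pairs (A ⇒* B via units): (S,A).
S: inherits non-unit rules of {A, S} → SC | b | e | jAC | je.
A: inherits non-unit rules of {A} → e | jAC | je.
C: inherits non-unit rules of {C} → Cb | Cjb | b.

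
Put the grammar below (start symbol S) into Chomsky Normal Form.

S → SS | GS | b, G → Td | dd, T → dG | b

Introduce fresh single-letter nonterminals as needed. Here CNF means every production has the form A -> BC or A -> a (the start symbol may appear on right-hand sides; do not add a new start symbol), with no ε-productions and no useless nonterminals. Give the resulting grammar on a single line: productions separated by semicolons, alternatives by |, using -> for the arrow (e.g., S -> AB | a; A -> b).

S -> b | GS | SS; A -> d; G -> AA | TA; T -> b | AG

No ε-productions.
No unit productions to eliminate.
TERM: introduce A -> d and substitute in every rule of length ≥2.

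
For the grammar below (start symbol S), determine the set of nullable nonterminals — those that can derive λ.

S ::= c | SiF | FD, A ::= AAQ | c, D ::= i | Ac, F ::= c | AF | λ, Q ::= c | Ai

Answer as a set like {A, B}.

Directly nullable (have an ε-rule): {F}.
Not nullable: A, D, Q, S — each has a terminal in every rule's right-hand side or depends on a non-nullable symbol.

{F}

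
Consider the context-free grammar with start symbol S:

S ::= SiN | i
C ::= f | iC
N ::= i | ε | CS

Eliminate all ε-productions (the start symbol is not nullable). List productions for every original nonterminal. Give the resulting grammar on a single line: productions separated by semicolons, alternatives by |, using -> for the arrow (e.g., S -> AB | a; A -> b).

Nullable set: {N}.
S -> SiN: N nullable, giving Si | SiN.
Drop N -> ε.
Unchanged (no nullable symbols): S -> i; C -> f; C -> iC; N -> CS; N -> i.

S -> i | Si | SiN; C -> f | iC; N -> i | CS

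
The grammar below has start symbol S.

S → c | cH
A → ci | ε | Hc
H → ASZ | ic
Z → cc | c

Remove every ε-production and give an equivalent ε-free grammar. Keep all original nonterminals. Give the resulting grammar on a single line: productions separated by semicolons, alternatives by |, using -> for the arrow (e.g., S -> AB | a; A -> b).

S -> c | cH; A -> Hc | ci; H -> SZ | ic | ASZ; Z -> c | cc

Nullable set: {A}.
Drop A -> ε.
H -> ASZ: A nullable, giving ASZ | SZ.
Unchanged (no nullable symbols): S -> c; S -> cH; A -> Hc; A -> ci; H -> ic; Z -> c; Z -> cc.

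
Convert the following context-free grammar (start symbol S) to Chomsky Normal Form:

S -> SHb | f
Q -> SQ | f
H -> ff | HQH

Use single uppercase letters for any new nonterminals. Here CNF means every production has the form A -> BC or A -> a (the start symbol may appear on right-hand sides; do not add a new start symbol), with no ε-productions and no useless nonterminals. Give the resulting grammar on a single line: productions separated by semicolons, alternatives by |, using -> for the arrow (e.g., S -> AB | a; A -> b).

No ε-productions.
No unit productions to eliminate.
TERM: introduce B -> b, A -> f and substitute in every rule of length ≥2.
BIN: H -> HQH becomes H -> HC, C -> QH; S -> SHB becomes S -> SD, D -> HB.

S -> f | SD; A -> f; B -> b; C -> QH; D -> HB; H -> AA | HC; Q -> f | SQ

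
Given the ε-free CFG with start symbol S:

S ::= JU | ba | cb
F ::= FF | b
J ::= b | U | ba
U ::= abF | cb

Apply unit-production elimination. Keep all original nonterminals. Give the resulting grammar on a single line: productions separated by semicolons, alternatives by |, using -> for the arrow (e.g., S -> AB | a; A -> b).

S -> JU | ba | cb; F -> b | FF; J -> b | ba | cb | abF; U -> cb | abF

Unit productions: J->U.
Unit pairs (A ⇒* B via units): (J,U).
S: inherits non-unit rules of {S} → JU | ba | cb.
F: inherits non-unit rules of {F} → FF | b.
J: inherits non-unit rules of {J, U} → abF | b | ba | cb.
U: inherits non-unit rules of {U} → abF | cb.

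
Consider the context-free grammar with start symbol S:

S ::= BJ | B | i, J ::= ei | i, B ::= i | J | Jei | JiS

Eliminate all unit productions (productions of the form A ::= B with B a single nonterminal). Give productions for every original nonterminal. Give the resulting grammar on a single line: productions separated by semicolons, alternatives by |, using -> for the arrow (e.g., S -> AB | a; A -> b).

S -> i | BJ | ei | Jei | JiS; B -> i | ei | Jei | JiS; J -> i | ei

Unit productions: B->J, S->B.
Unit pairs (A ⇒* B via units): (B,J), (S,B), (S,J).
S: inherits non-unit rules of {B, J, S} → BJ | Jei | JiS | ei | i.
B: inherits non-unit rules of {B, J} → Jei | JiS | ei | i.
J: inherits non-unit rules of {J} → ei | i.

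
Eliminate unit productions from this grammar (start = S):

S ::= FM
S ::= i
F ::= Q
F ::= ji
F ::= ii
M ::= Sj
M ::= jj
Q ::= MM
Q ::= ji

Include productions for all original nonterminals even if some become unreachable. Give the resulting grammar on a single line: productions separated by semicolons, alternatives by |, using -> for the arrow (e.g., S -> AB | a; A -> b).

Unit productions: F->Q.
Unit pairs (A ⇒* B via units): (F,Q).
S: inherits non-unit rules of {S} → FM | i.
F: inherits non-unit rules of {F, Q} → MM | ii | ji.
M: inherits non-unit rules of {M} → Sj | jj.
Q: inherits non-unit rules of {Q} → MM | ji.

S -> i | FM; F -> MM | ii | ji; M -> Sj | jj; Q -> MM | ji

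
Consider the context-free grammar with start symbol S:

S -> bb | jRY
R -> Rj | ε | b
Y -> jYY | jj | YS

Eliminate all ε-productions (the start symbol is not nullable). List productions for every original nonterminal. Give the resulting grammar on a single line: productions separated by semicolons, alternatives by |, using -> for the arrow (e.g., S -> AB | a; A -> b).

Nullable set: {R}.
S -> jRY: R nullable, giving jRY | jY.
Drop R -> ε.
R -> Rj: R nullable, giving Rj | j.
Unchanged (no nullable symbols): S -> bb; R -> b; Y -> YS; Y -> jYY; Y -> jj.

S -> bb | jY | jRY; R -> b | j | Rj; Y -> YS | jj | jYY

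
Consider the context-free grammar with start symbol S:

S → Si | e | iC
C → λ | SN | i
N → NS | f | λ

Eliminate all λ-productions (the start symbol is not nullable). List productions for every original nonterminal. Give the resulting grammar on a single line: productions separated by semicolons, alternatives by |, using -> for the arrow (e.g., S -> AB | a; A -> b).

S -> e | i | Si | iC; C -> S | i | SN; N -> S | f | NS

Nullable set: {C, N}.
S -> iC: C nullable, giving i | iC.
Drop C -> λ.
C -> SN: N nullable, giving S | SN.
Drop N -> λ.
N -> NS: N nullable, giving NS | S.
Unchanged (no nullable symbols): S -> Si; S -> e; C -> i; N -> f.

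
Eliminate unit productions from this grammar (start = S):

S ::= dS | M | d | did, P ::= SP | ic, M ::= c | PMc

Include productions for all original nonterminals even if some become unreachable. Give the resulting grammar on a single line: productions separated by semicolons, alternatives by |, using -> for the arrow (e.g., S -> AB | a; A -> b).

Unit productions: S->M.
Unit pairs (A ⇒* B via units): (S,M).
S: inherits non-unit rules of {M, S} → PMc | c | d | dS | did.
M: inherits non-unit rules of {M} → PMc | c.
P: inherits non-unit rules of {P} → SP | ic.

S -> c | d | dS | PMc | did; M -> c | PMc; P -> SP | ic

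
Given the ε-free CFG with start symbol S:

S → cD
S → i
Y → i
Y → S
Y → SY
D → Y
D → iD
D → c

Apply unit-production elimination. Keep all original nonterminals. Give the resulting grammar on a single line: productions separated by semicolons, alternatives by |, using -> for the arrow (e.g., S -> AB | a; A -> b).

S -> i | cD; D -> c | i | SY | cD | iD; Y -> i | SY | cD

Unit productions: D->Y, Y->S.
Unit pairs (A ⇒* B via units): (D,S), (D,Y), (Y,S).
S: inherits non-unit rules of {S} → cD | i.
D: inherits non-unit rules of {D, S, Y} → SY | c | cD | i | iD.
Y: inherits non-unit rules of {S, Y} → SY | cD | i.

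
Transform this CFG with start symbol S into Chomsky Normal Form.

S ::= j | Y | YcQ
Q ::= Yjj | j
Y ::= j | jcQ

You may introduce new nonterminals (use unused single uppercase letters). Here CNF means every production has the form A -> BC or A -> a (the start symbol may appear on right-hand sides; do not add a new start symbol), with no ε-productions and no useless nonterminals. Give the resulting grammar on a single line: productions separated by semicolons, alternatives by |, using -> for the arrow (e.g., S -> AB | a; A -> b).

S -> j | AD | YE; A -> j; B -> c; C -> AA; D -> BQ; E -> BQ; F -> BQ; Q -> j | YC; Y -> j | AF

No ε-productions.
After unit-elimination: S -> j | YcQ | jcQ; Q -> j | Yjj; Y -> j | jcQ.
TERM: introduce B -> c, A -> j and substitute in every rule of length ≥2.
BIN: Q -> YAA becomes Q -> YC, C -> AA; S -> ABQ becomes S -> AD, D -> BQ; S -> YBQ becomes S -> YE, E -> BQ; Y -> ABQ becomes Y -> AF, F -> BQ.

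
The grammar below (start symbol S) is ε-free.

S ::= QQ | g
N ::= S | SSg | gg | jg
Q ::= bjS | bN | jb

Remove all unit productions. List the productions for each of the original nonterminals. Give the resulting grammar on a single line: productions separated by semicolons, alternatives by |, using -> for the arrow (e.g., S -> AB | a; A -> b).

S -> g | QQ; N -> g | QQ | gg | jg | SSg; Q -> bN | jb | bjS

Unit productions: N->S.
Unit pairs (A ⇒* B via units): (N,S).
S: inherits non-unit rules of {S} → QQ | g.
N: inherits non-unit rules of {N, S} → QQ | SSg | g | gg | jg.
Q: inherits non-unit rules of {Q} → bN | bjS | jb.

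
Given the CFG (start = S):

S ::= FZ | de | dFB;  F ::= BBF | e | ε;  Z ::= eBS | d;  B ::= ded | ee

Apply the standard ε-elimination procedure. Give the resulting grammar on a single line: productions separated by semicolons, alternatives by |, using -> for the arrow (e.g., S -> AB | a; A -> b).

Nullable set: {F}.
S -> FZ: F nullable, giving FZ | Z.
S -> dFB: F nullable, giving dB | dFB.
Drop F -> ε.
F -> BBF: F nullable, giving BB | BBF.
Unchanged (no nullable symbols): S -> de; B -> ded; B -> ee; F -> e; Z -> d; Z -> eBS.

S -> Z | FZ | dB | de | dFB; B -> ee | ded; F -> e | BB | BBF; Z -> d | eBS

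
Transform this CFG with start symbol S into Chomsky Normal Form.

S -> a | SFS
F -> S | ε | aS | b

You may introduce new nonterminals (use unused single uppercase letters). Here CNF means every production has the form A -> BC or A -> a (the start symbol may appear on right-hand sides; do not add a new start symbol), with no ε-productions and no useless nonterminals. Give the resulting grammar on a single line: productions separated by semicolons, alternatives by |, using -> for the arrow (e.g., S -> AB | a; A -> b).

S -> a | SC | SS; A -> a; B -> FS; C -> FS; F -> a | b | AS | SB | SS

Nullable: {F}; after ε-elimination: S -> a | SS | SFS; F -> S | b | aS.
After unit-elimination: S -> a | SS | SFS; F -> a | b | SS | aS | SFS.
TERM: introduce A -> a and substitute in every rule of length ≥2.
BIN: F -> SFS becomes F -> SB, B -> FS; S -> SFS becomes S -> SC, C -> FS.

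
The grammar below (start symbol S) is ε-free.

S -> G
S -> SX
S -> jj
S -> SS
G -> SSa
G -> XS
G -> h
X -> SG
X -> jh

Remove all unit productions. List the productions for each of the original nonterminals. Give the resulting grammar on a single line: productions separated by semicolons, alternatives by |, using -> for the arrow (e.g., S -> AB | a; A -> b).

Unit productions: S->G.
Unit pairs (A ⇒* B via units): (S,G).
S: inherits non-unit rules of {G, S} → SS | SSa | SX | XS | h | jj.
G: inherits non-unit rules of {G} → SSa | XS | h.
X: inherits non-unit rules of {X} → SG | jh.

S -> h | SS | SX | XS | jj | SSa; G -> h | XS | SSa; X -> SG | jh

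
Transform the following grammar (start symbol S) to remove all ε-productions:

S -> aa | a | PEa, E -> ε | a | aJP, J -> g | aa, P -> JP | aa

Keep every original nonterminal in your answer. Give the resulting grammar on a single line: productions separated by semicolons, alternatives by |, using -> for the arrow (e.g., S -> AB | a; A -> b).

Nullable set: {E}.
S -> PEa: E nullable, giving PEa | Pa.
Drop E -> ε.
Unchanged (no nullable symbols): S -> a; S -> aa; E -> a; E -> aJP; J -> aa; J -> g; P -> JP; P -> aa.

S -> a | Pa | aa | PEa; E -> a | aJP; J -> g | aa; P -> JP | aa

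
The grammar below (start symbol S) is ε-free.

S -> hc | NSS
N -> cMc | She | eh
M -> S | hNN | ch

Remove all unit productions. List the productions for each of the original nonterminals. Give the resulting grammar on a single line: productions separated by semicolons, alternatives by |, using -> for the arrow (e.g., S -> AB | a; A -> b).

S -> hc | NSS; M -> ch | hc | NSS | hNN; N -> eh | She | cMc

Unit productions: M->S.
Unit pairs (A ⇒* B via units): (M,S).
S: inherits non-unit rules of {S} → NSS | hc.
M: inherits non-unit rules of {M, S} → NSS | ch | hNN | hc.
N: inherits non-unit rules of {N} → She | cMc | eh.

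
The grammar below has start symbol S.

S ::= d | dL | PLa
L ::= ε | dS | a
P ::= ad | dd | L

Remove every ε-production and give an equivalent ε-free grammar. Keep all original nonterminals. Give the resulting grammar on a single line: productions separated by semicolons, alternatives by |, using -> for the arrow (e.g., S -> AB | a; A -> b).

S -> a | d | La | Pa | dL | PLa; L -> a | dS; P -> L | ad | dd

Nullable set: {L, P}.
S -> PLa: P, L nullable, giving La | PLa | Pa | a.
S -> dL: L nullable, giving d | dL.
Drop L -> ε.
P -> L: L nullable, giving L.
Unchanged (no nullable symbols): S -> d; L -> a; L -> dS; P -> ad; P -> dd.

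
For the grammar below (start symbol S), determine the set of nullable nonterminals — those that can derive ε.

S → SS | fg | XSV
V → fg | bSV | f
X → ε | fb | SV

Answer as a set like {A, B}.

Directly nullable (have an ε-rule): {X}.
Not nullable: S, V — each has a terminal in every rule's right-hand side or depends on a non-nullable symbol.

{X}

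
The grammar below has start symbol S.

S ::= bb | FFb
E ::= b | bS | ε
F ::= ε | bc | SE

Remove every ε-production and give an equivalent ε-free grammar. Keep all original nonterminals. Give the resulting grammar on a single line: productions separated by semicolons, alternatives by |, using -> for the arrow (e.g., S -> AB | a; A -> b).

S -> b | Fb | bb | FFb; E -> b | bS; F -> S | SE | bc

Nullable set: {E, F}.
S -> FFb: F, F nullable, giving FFb | Fb | b.
Drop E -> ε.
Drop F -> ε.
F -> SE: E nullable, giving S | SE.
Unchanged (no nullable symbols): S -> bb; E -> b; E -> bS; F -> bc.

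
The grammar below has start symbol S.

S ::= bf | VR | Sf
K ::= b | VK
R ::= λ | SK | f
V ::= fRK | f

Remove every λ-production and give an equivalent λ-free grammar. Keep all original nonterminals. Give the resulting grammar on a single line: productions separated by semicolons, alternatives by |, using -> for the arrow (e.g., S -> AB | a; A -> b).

S -> V | Sf | VR | bf; K -> b | VK; R -> f | SK; V -> f | fK | fRK

Nullable set: {R}.
S -> VR: R nullable, giving V | VR.
Drop R -> λ.
V -> fRK: R nullable, giving fK | fRK.
Unchanged (no nullable symbols): S -> Sf; S -> bf; K -> VK; K -> b; R -> SK; R -> f; V -> f.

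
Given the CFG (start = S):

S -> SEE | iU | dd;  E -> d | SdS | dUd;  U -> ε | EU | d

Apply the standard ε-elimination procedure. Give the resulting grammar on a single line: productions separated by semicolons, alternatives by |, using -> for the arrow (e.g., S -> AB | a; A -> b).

S -> i | dd | iU | SEE; E -> d | dd | SdS | dUd; U -> E | d | EU

Nullable set: {U}.
S -> iU: U nullable, giving i | iU.
E -> dUd: U nullable, giving dUd | dd.
Drop U -> ε.
U -> EU: U nullable, giving E | EU.
Unchanged (no nullable symbols): S -> SEE; S -> dd; E -> SdS; E -> d; U -> d.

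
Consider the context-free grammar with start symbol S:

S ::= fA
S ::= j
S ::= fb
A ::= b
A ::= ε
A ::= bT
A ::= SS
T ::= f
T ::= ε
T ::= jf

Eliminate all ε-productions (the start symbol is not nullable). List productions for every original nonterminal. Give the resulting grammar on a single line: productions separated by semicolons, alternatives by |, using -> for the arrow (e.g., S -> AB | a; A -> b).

Nullable set: {A, T}.
S -> fA: A nullable, giving f | fA.
Drop A -> ε.
A -> bT: T nullable, giving b | bT.
Drop T -> ε.
Unchanged (no nullable symbols): S -> fb; S -> j; A -> SS; A -> b; T -> f; T -> jf.

S -> f | j | fA | fb; A -> b | SS | bT; T -> f | jf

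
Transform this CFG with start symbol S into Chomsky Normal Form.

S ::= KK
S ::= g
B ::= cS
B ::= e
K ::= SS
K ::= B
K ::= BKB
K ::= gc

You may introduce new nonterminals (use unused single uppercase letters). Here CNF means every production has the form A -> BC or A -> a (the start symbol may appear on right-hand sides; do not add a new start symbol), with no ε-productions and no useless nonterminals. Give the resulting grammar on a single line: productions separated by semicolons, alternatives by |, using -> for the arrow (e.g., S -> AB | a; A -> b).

No ε-productions.
After unit-elimination: S -> g | KK; B -> e | cS; K -> e | SS | cS | gc | BKB.
TERM: introduce A -> c, C -> g and substitute in every rule of length ≥2.
BIN: K -> BKB becomes K -> BD, D -> KB.

S -> g | KK; A -> c; B -> e | AS; C -> g; D -> KB; K -> e | AS | BD | CA | SS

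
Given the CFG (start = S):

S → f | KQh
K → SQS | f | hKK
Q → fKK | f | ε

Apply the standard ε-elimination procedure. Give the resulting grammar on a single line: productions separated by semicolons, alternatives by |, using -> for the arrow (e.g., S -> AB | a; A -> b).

S -> f | Kh | KQh; K -> f | SS | SQS | hKK; Q -> f | fKK

Nullable set: {Q}.
S -> KQh: Q nullable, giving KQh | Kh.
K -> SQS: Q nullable, giving SQS | SS.
Drop Q -> ε.
Unchanged (no nullable symbols): S -> f; K -> f; K -> hKK; Q -> f; Q -> fKK.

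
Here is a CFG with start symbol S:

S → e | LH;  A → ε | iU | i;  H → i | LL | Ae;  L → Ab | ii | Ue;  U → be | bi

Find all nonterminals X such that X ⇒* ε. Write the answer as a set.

Directly nullable (have an ε-rule): {A}.
Not nullable: H, L, S, U — each has a terminal in every rule's right-hand side or depends on a non-nullable symbol.

{A}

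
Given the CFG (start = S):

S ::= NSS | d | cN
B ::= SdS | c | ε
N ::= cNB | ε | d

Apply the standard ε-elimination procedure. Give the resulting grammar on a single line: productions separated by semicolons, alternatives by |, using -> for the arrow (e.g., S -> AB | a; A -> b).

S -> c | d | SS | cN | NSS; B -> c | SdS; N -> c | d | cB | cN | cNB

Nullable set: {B, N}.
S -> NSS: N nullable, giving NSS | SS.
S -> cN: N nullable, giving c | cN.
Drop B -> ε.
Drop N -> ε.
N -> cNB: N, B nullable, giving c | cB | cN | cNB.
Unchanged (no nullable symbols): S -> d; B -> SdS; B -> c; N -> d.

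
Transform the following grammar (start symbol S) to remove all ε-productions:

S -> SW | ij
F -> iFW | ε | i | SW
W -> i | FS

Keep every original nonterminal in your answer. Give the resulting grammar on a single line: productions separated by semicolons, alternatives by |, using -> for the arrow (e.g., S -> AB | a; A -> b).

Nullable set: {F}.
Drop F -> ε.
F -> iFW: F nullable, giving iFW | iW.
W -> FS: F nullable, giving FS | S.
Unchanged (no nullable symbols): S -> SW; S -> ij; F -> SW; F -> i; W -> i.

S -> SW | ij; F -> i | SW | iW | iFW; W -> S | i | FS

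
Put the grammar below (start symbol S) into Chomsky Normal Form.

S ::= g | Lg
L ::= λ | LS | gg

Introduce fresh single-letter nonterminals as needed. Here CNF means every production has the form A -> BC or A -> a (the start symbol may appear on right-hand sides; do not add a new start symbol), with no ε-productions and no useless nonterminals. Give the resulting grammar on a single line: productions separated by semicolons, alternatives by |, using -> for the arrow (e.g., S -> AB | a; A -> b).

S -> g | LA; A -> g; L -> g | AA | LA | LS

Nullable: {L}; after ε-elimination: S -> g | Lg; L -> S | LS | gg.
After unit-elimination: S -> g | Lg; L -> g | LS | Lg | gg.
TERM: introduce A -> g and substitute in every rule of length ≥2.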